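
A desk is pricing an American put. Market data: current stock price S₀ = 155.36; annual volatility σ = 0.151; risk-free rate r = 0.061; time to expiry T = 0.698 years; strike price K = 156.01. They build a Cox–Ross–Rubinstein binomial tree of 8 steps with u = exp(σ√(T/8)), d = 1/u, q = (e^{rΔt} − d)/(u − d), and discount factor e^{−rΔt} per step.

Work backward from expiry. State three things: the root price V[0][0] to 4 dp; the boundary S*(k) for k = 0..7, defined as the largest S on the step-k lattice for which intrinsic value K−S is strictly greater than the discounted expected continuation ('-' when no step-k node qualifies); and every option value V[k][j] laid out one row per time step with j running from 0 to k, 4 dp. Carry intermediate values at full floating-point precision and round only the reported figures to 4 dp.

price = 5.7708
boundary = - - 142.1013 135.9025 142.1013 135.9025 142.1013 148.5828
tree:
5.7708
9.1171 3.0740
13.9087 5.2640 1.3024
20.1075 8.7299 2.4640 0.3594
26.0360 13.9087 4.5544 0.7684 0.0264
31.7057 20.1075 8.1510 1.6400 0.0588 0.0000
37.1282 26.0360 13.9087 3.4937 0.1310 0.0000 0.0000
42.3141 31.7057 20.1075 7.4272 0.2918 0.0000 0.0000 0.0000
47.2738 37.1282 26.0360 13.9087 0.6500 0.0000 0.0000 0.0000 0.0000

Δt=0.08725  u=1.04561  d=0.95638  q=0.54865  discount=0.99469
step 8 (expiry): payoffs max(K−S,0) = 47.2738 37.1282 26.0360 13.9087 0.6500 0.0000 0.0000 0.0000 0.0000
step 7: (k=7,j=0): S=113.6959, (K−S)⁺=42.3141, hold=41.4860 ⇒ V=42.3141 exercise | (k=7,j=1): S=124.3043, (K−S)⁺=31.7057, hold=30.8776 ⇒ V=31.7057 exercise | (k=7,j=2): S=135.9025, (K−S)⁺=20.1075, hold=19.2794 ⇒ V=20.1075 exercise | (k=7,j=3): S=148.5828, (K−S)⁺=7.4272, hold=6.5991 ⇒ V=7.4272 exercise | (k=7,j=4): S=162.4463, (K−S)⁺=0.0000, hold=0.2918 ⇒ V=0.2918 continue | (k=7,j=5): S=177.6033, (K−S)⁺=0.0000, hold=0.0000 ⇒ V=0.0000 continue | (k=7,j=6): S=194.1746, (K−S)⁺=0.0000, hold=0.0000 ⇒ V=0.0000 continue | (k=7,j=7): S=212.2920, (K−S)⁺=0.0000, hold=0.0000 ⇒ V=0.0000 continue  boundary S*=148.5828
step 6: (k=6,j=0): S=118.8818, (K−S)⁺=37.1282, hold=36.3001 ⇒ V=37.1282 exercise | (k=6,j=1): S=129.9740, (K−S)⁺=26.0360, hold=25.2078 ⇒ V=26.0360 exercise | (k=6,j=2): S=142.1013, (K−S)⁺=13.9087, hold=13.0806 ⇒ V=13.9087 exercise | (k=6,j=3): S=155.3600, (K−S)⁺=0.6500, hold=3.4937 ⇒ V=3.4937 continue | (k=6,j=4): S=169.8558, (K−S)⁺=0.0000, hold=0.1310 ⇒ V=0.1310 continue | (k=6,j=5): S=185.7042, (K−S)⁺=0.0000, hold=0.0000 ⇒ V=0.0000 continue | (k=6,j=6): S=203.0313, (K−S)⁺=0.0000, hold=0.0000 ⇒ V=0.0000 continue  boundary S*=142.1013
step 5: (k=5,j=0): S=124.3043, (K−S)⁺=31.7057, hold=30.8776 ⇒ V=31.7057 exercise | (k=5,j=1): S=135.9025, (K−S)⁺=20.1075, hold=19.2794 ⇒ V=20.1075 exercise | (k=5,j=2): S=148.5828, (K−S)⁺=7.4272, hold=8.1510 ⇒ V=8.1510 continue | (k=5,j=3): S=162.4463, (K−S)⁺=0.0000, hold=1.6400 ⇒ V=1.6400 continue | (k=5,j=4): S=177.6033, (K−S)⁺=0.0000, hold=0.0588 ⇒ V=0.0588 continue | (k=5,j=5): S=194.1746, (K−S)⁺=0.0000, hold=0.0000 ⇒ V=0.0000 continue  boundary S*=135.9025
step 4: (k=4,j=0): S=129.9740, (K−S)⁺=26.0360, hold=25.2078 ⇒ V=26.0360 exercise | (k=4,j=1): S=142.1013, (K−S)⁺=13.9087, hold=13.4756 ⇒ V=13.9087 exercise | (k=4,j=2): S=155.3600, (K−S)⁺=0.6500, hold=4.5544 ⇒ V=4.5544 continue | (k=4,j=3): S=169.8558, (K−S)⁺=0.0000, hold=0.7684 ⇒ V=0.7684 continue | (k=4,j=4): S=185.7042, (K−S)⁺=0.0000, hold=0.0264 ⇒ V=0.0264 continue  boundary S*=142.1013
step 3: (k=3,j=0): S=135.9025, (K−S)⁺=20.1075, hold=19.2794 ⇒ V=20.1075 exercise | (k=3,j=1): S=148.5828, (K−S)⁺=7.4272, hold=8.7299 ⇒ V=8.7299 continue | (k=3,j=2): S=162.4463, (K−S)⁺=0.0000, hold=2.4640 ⇒ V=2.4640 continue | (k=3,j=3): S=177.6033, (K−S)⁺=0.0000, hold=0.3594 ⇒ V=0.3594 continue  boundary S*=135.9025
step 2: (k=2,j=0): S=142.1013, (K−S)⁺=13.9087, hold=13.7915 ⇒ V=13.9087 exercise | (k=2,j=1): S=155.3600, (K−S)⁺=0.6500, hold=5.2640 ⇒ V=5.2640 continue | (k=2,j=2): S=169.8558, (K−S)⁺=0.0000, hold=1.3024 ⇒ V=1.3024 continue  boundary S*=142.1013
step 1: (k=1,j=0): S=148.5828, (K−S)⁺=7.4272, hold=9.1171 ⇒ V=9.1171 continue | (k=1,j=1): S=162.4463, (K−S)⁺=0.0000, hold=3.0740 ⇒ V=3.0740 continue  boundary S*=-
step 0: (k=0,j=0): S=155.3600, (K−S)⁺=0.6500, hold=5.7708 ⇒ V=5.7708 continue  boundary S*=-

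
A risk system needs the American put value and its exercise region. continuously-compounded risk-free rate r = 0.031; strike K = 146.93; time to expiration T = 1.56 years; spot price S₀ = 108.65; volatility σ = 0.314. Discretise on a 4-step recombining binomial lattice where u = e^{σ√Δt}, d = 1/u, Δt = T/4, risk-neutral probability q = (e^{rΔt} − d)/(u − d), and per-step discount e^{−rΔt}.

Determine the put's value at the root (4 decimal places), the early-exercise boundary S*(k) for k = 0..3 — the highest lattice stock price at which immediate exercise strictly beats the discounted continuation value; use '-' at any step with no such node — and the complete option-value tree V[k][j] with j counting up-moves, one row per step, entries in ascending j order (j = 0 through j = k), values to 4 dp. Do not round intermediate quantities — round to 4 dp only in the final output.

price = 41.2301
boundary = - 89.3033 73.4016 89.3033
tree:
41.2301
57.6267 24.6460
73.5284 38.8240 10.0280
86.5986 57.6267 19.5927 0.0000
97.3415 73.5284 38.2800 0.0000 0.0000

Δt=0.39000  u=1.21664  d=0.82194  q=0.48195  discount=0.98798
step 4 (expiry): payoffs max(K−S,0) = 97.3415 73.5284 38.2800 0.0000 0.0000
step 3: (k=3,j=0): S=60.3314, (K−S)⁺=86.5986, hold=84.8329 ⇒ V=86.5986 exercise | (k=3,j=1): S=89.3033, (K−S)⁺=57.6267, hold=55.8610 ⇒ V=57.6267 exercise | (k=3,j=2): S=132.1879, (K−S)⁺=14.7421, hold=19.5927 ⇒ V=19.5927 continue | (k=3,j=3): S=195.6663, (K−S)⁺=0.0000, hold=0.0000 ⇒ V=0.0000 continue  boundary S*=89.3033
step 2: (k=2,j=0): S=73.4016, (K−S)⁺=73.5284, hold=71.7627 ⇒ V=73.5284 exercise | (k=2,j=1): S=108.6500, (K−S)⁺=38.2800, hold=38.8240 ⇒ V=38.8240 continue | (k=2,j=2): S=160.8251, (K−S)⁺=0.0000, hold=10.0280 ⇒ V=10.0280 continue  boundary S*=73.4016
step 1: (k=1,j=0): S=89.3033, (K−S)⁺=57.6267, hold=56.1200 ⇒ V=57.6267 exercise | (k=1,j=1): S=132.1879, (K−S)⁺=14.7421, hold=24.6460 ⇒ V=24.6460 continue  boundary S*=89.3033
step 0: (k=0,j=0): S=108.6500, (K−S)⁺=38.2800, hold=41.2301 ⇒ V=41.2301 continue  boundary S*=-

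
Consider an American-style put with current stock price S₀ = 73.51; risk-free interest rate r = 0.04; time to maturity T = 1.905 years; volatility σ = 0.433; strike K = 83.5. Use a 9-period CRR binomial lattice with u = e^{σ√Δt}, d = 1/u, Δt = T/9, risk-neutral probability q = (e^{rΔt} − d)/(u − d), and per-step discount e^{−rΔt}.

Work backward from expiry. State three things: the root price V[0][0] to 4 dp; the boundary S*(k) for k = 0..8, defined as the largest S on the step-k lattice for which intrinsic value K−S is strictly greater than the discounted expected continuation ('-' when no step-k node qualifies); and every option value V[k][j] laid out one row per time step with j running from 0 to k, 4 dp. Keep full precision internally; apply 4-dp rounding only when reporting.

price = 20.7618
boundary = - - - 40.4387 33.1345 40.4387 49.3530 40.4387 49.3530
tree:
20.7618
27.2833 13.8281
34.8179 19.3318 7.9099
43.0613 26.2080 11.9747 3.4975
50.3655 34.2856 17.6287 5.8546 0.9191
56.3503 43.0613 25.0697 9.6081 1.7540 0.0000
61.2542 50.3655 34.1470 15.3495 3.3474 0.0000 0.0000
65.2723 56.3503 43.0613 23.5932 6.3883 0.0000 0.0000 0.0000
68.5647 61.2542 50.3655 34.1470 12.1918 0.0000 0.0000 0.0000 0.0000
71.2623 65.2723 56.3503 43.0613 23.2676 0.0000 0.0000 0.0000 0.0000 0.0000

Δt=0.21167  u=1.22044  d=0.81938  q=0.47156  discount=0.99157
step 9 (expiry): payoffs max(K−S,0) = 71.2623 65.2723 56.3503 43.0613 23.2676 0.0000 0.0000 0.0000 0.0000 0.0000
step 8: (k=8,j=0): S=14.9353, (K−S)⁺=68.5647, hold=67.8607 ⇒ V=68.5647 exercise | (k=8,j=1): S=22.2458, (K−S)⁺=61.2542, hold=60.5502 ⇒ V=61.2542 exercise | (k=8,j=2): S=33.1345, (K−S)⁺=50.3655, hold=49.6615 ⇒ V=50.3655 exercise | (k=8,j=3): S=49.3530, (K−S)⁺=34.1470, hold=33.4430 ⇒ V=34.1470 exercise | (k=8,j=4): S=73.5100, (K−S)⁺=9.9900, hold=12.1918 ⇒ V=12.1918 continue | (k=8,j=5): S=109.4912, (K−S)⁺=0.0000, hold=0.0000 ⇒ V=0.0000 continue | (k=8,j=6): S=163.0843, (K−S)⁺=0.0000, hold=0.0000 ⇒ V=0.0000 continue | (k=8,j=7): S=242.9097, (K−S)⁺=0.0000, hold=0.0000 ⇒ V=0.0000 continue | (k=8,j=8): S=361.8076, (K−S)⁺=0.0000, hold=0.0000 ⇒ V=0.0000 continue  boundary S*=49.3530
step 7: (k=7,j=0): S=18.2277, (K−S)⁺=65.2723, hold=64.5683 ⇒ V=65.2723 exercise | (k=7,j=1): S=27.1497, (K−S)⁺=56.3503, hold=55.6464 ⇒ V=56.3503 exercise | (k=7,j=2): S=40.4387, (K−S)⁺=43.0613, hold=42.3573 ⇒ V=43.0613 exercise | (k=7,j=3): S=60.2324, (K−S)⁺=23.2676, hold=23.5932 ⇒ V=23.5932 continue | (k=7,j=4): S=89.7145, (K−S)⁺=0.0000, hold=6.3883 ⇒ V=6.3883 continue | (k=7,j=5): S=133.6274, (K−S)⁺=0.0000, hold=0.0000 ⇒ V=0.0000 continue | (k=7,j=6): S=199.0345, (K−S)⁺=0.0000, hold=0.0000 ⇒ V=0.0000 continue | (k=7,j=7): S=296.4567, (K−S)⁺=0.0000, hold=0.0000 ⇒ V=0.0000 continue  boundary S*=40.4387
step 6: (k=6,j=0): S=22.2458, (K−S)⁺=61.2542, hold=60.5502 ⇒ V=61.2542 exercise | (k=6,j=1): S=33.1345, (K−S)⁺=50.3655, hold=49.6615 ⇒ V=50.3655 exercise | (k=6,j=2): S=49.3530, (K−S)⁺=34.1470, hold=33.5952 ⇒ V=34.1470 exercise | (k=6,j=3): S=73.5100, (K−S)⁺=9.9900, hold=15.3495 ⇒ V=15.3495 continue | (k=6,j=4): S=109.4912, (K−S)⁺=0.0000, hold=3.3474 ⇒ V=3.3474 continue | (k=6,j=5): S=163.0843, (K−S)⁺=0.0000, hold=0.0000 ⇒ V=0.0000 continue | (k=6,j=6): S=242.9097, (K−S)⁺=0.0000, hold=0.0000 ⇒ V=0.0000 continue  boundary S*=49.3530
step 5: (k=5,j=0): S=27.1497, (K−S)⁺=56.3503, hold=55.6464 ⇒ V=56.3503 exercise | (k=5,j=1): S=40.4387, (K−S)⁺=43.0613, hold=42.3573 ⇒ V=43.0613 exercise | (k=5,j=2): S=60.2324, (K−S)⁺=23.2676, hold=25.0697 ⇒ V=25.0697 continue | (k=5,j=3): S=89.7145, (K−S)⁺=0.0000, hold=9.6081 ⇒ V=9.6081 continue | (k=5,j=4): S=133.6274, (K−S)⁺=0.0000, hold=1.7540 ⇒ V=1.7540 continue | (k=5,j=5): S=199.0345, (K−S)⁺=0.0000, hold=0.0000 ⇒ V=0.0000 continue  boundary S*=40.4387
step 4: (k=4,j=0): S=33.1345, (K−S)⁺=50.3655, hold=49.6615 ⇒ V=50.3655 exercise | (k=4,j=1): S=49.3530, (K−S)⁺=34.1470, hold=34.2856 ⇒ V=34.2856 continue | (k=4,j=2): S=73.5100, (K−S)⁺=9.9900, hold=17.6287 ⇒ V=17.6287 continue | (k=4,j=3): S=109.4912, (K−S)⁺=0.0000, hold=5.8546 ⇒ V=5.8546 continue | (k=4,j=4): S=163.0843, (K−S)⁺=0.0000, hold=0.9191 ⇒ V=0.9191 continue  boundary S*=33.1345
step 3: (k=3,j=0): S=40.4387, (K−S)⁺=43.0613, hold=42.4221 ⇒ V=43.0613 exercise | (k=3,j=1): S=60.2324, (K−S)⁺=23.2676, hold=26.2080 ⇒ V=26.2080 continue | (k=3,j=2): S=89.7145, (K−S)⁺=0.0000, hold=11.9747 ⇒ V=11.9747 continue | (k=3,j=3): S=133.6274, (K−S)⁺=0.0000, hold=3.4975 ⇒ V=3.4975 continue  boundary S*=40.4387
step 2: (k=2,j=0): S=49.3530, (K−S)⁺=34.1470, hold=34.8179 ⇒ V=34.8179 continue | (k=2,j=1): S=73.5100, (K−S)⁺=9.9900, hold=19.3318 ⇒ V=19.3318 continue | (k=2,j=2): S=109.4912, (K−S)⁺=0.0000, hold=7.9099 ⇒ V=7.9099 continue  boundary S*=-
step 1: (k=1,j=0): S=60.2324, (K−S)⁺=23.2676, hold=27.2833 ⇒ V=27.2833 continue | (k=1,j=1): S=89.7145, (K−S)⁺=0.0000, hold=13.8281 ⇒ V=13.8281 continue  boundary S*=-
step 0: (k=0,j=0): S=73.5100, (K−S)⁺=9.9900, hold=20.7618 ⇒ V=20.7618 continue  boundary S*=-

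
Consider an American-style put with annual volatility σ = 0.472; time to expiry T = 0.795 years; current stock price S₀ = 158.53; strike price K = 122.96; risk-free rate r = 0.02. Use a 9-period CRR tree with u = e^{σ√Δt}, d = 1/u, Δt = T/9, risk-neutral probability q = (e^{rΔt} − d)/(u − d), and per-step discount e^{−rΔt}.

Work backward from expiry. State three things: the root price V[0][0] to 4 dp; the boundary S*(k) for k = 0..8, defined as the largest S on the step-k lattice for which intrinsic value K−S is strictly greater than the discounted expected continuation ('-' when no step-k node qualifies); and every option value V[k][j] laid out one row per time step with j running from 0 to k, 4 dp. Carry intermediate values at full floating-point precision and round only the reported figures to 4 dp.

params: Δt=0.08833 u=1.15060 d=0.86911 q=0.47127 e^(-rΔt)=0.99823
t_9 payoffs: 78.1066 63.5796 44.3476 18.8867 0.0000 0.0000 0.0000 0.0000 0.0000 0.0000
t_8: node(8,0) S=51.6083 payoff=71.3517 vs cont=71.1347 → 71.3517 [stop]  node(8,1) S=68.3231 payoff=54.6369 vs cont=54.4199 → 54.6369 [stop]  node(8,2) S=90.4514 payoff=32.5086 vs cont=32.2916 → 32.5086 [stop]  node(8,3) S=119.7467 payoff=3.2133 vs cont=9.9684 → 9.9684 [wait]  node(8,4) S=158.5300 payoff=0.0000 vs cont=0.0000 → 0.0000 [wait]  node(8,5) S=209.8744 payoff=0.0000 vs cont=0.0000 → 0.0000 [wait]  node(8,6) S=277.8482 payoff=0.0000 vs cont=0.0000 → 0.0000 [wait]  node(8,7) S=367.8372 payoff=0.0000 vs cont=0.0000 → 0.0000 [wait]  node(8,8) S=486.9717 payoff=0.0000 vs cont=0.0000 → 0.0000 [wait]  ⇒ S*(8)=90.4514
t_7: node(7,0) S=59.3804 payoff=63.5796 vs cont=63.3625 → 63.5796 [stop]  node(7,1) S=78.6124 payoff=44.3476 vs cont=44.1305 → 44.3476 [stop]  node(7,2) S=104.0733 payoff=18.8867 vs cont=21.8475 → 21.8475 [wait]  node(7,3) S=137.7804 payoff=0.0000 vs cont=5.2613 → 5.2613 [wait]  node(7,4) S=182.4045 payoff=0.0000 vs cont=0.0000 → 0.0000 [wait]  node(7,5) S=241.4813 payoff=0.0000 vs cont=0.0000 → 0.0000 [wait]  node(7,6) S=319.6919 payoff=0.0000 vs cont=0.0000 → 0.0000 [wait]  node(7,7) S=423.2331 payoff=0.0000 vs cont=0.0000 → 0.0000 [wait]  ⇒ S*(7)=78.6124
t_6: node(6,0) S=68.3231 payoff=54.6369 vs cont=54.4199 → 54.6369 [stop]  node(6,1) S=90.4514 payoff=32.5086 vs cont=33.6844 → 33.6844 [wait]  node(6,2) S=119.7467 payoff=3.2133 vs cont=14.0062 → 14.0062 [wait]  node(6,3) S=158.5300 payoff=0.0000 vs cont=2.7769 → 2.7769 [wait]  node(6,4) S=209.8744 payoff=0.0000 vs cont=0.0000 → 0.0000 [wait]  node(6,5) S=277.8482 payoff=0.0000 vs cont=0.0000 → 0.0000 [wait]  node(6,6) S=367.8372 payoff=0.0000 vs cont=0.0000 → 0.0000 [wait]  ⇒ S*(6)=68.3231
t_5: node(5,0) S=78.6124 payoff=44.3476 vs cont=44.6837 → 44.6837 [wait]  node(5,1) S=104.0733 payoff=18.8867 vs cont=24.3676 → 24.3676 [wait]  node(5,2) S=137.7804 payoff=0.0000 vs cont=8.6988 → 8.6988 [wait]  node(5,3) S=182.4045 payoff=0.0000 vs cont=1.4656 → 1.4656 [wait]  node(5,4) S=241.4813 payoff=0.0000 vs cont=0.0000 → 0.0000 [wait]  node(5,5) S=319.6919 payoff=0.0000 vs cont=0.0000 → 0.0000 [wait]  ⇒ S*(5)=-
t_4: node(4,0) S=90.4514 payoff=32.5086 vs cont=35.0474 → 35.0474 [wait]  node(4,1) S=119.7467 payoff=3.2133 vs cont=16.9534 → 16.9534 [wait]  node(4,2) S=158.5300 payoff=0.0000 vs cont=5.2807 → 5.2807 [wait]  node(4,3) S=209.8744 payoff=0.0000 vs cont=0.7736 → 0.7736 [wait]  node(4,4) S=277.8482 payoff=0.0000 vs cont=0.0000 → 0.0000 [wait]  ⇒ S*(4)=-
t_3: node(3,0) S=104.0733 payoff=18.8867 vs cont=26.4734 → 26.4734 [wait]  node(3,1) S=137.7804 payoff=0.0000 vs cont=11.4322 → 11.4322 [wait]  node(3,2) S=182.4045 payoff=0.0000 vs cont=3.1511 → 3.1511 [wait]  node(3,3) S=241.4813 payoff=0.0000 vs cont=0.4083 → 0.4083 [wait]  ⇒ S*(3)=-
t_2: node(2,0) S=119.7467 payoff=3.2133 vs cont=19.3508 → 19.3508 [wait]  node(2,1) S=158.5300 payoff=0.0000 vs cont=7.5163 → 7.5163 [wait]  node(2,2) S=209.8744 payoff=0.0000 vs cont=1.8552 → 1.8552 [wait]  ⇒ S*(2)=-
t_1: node(1,0) S=137.7804 payoff=0.0000 vs cont=13.7492 → 13.7492 [wait]  node(1,1) S=182.4045 payoff=0.0000 vs cont=4.8398 → 4.8398 [wait]  ⇒ S*(1)=-
t_0: node(0,0) S=158.5300 payoff=0.0000 vs cont=9.5336 → 9.5336 [wait]  ⇒ S*(0)=-

price = 9.5336
boundary = - - - - - - 68.3231 78.6124 90.4514
tree:
9.5336
13.7492 4.8398
19.3508 7.5163 1.8552
26.4734 11.4322 3.1511 0.4083
35.0474 16.9534 5.2807 0.7736 0.0000
44.6837 24.3676 8.6988 1.4656 0.0000 0.0000
54.6369 33.6844 14.0062 2.7769 0.0000 0.0000 0.0000
63.5796 44.3476 21.8475 5.2613 0.0000 0.0000 0.0000 0.0000
71.3517 54.6369 32.5086 9.9684 0.0000 0.0000 0.0000 0.0000 0.0000
78.1066 63.5796 44.3476 18.8867 0.0000 0.0000 0.0000 0.0000 0.0000 0.0000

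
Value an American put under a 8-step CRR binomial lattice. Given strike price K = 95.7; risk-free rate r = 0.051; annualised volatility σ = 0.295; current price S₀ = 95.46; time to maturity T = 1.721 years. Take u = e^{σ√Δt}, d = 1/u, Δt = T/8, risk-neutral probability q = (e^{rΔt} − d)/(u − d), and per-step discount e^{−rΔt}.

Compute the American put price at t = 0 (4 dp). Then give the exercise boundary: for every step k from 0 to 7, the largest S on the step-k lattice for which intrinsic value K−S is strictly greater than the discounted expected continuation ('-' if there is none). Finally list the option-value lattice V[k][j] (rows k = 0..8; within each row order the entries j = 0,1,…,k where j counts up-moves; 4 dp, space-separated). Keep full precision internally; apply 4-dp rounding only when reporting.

Δt=0.21513, u=1.14663, d=0.87212, q=0.50603, disc=e^(-rΔt)=0.98909
k=8 terminal: V=max(K-S,0) → 63.7522 53.6965 40.4756 23.0934 0.2400 0.0000 0.0000 0.0000 0.0000
k=7: j=0 S=36.6322 intr=59.0678 cont=58.0236 V=59.0678[EX]; j=1 S=48.1624 intr=47.5376 cont=46.4934 V=47.5376[EX]; j=2 S=63.3218 intr=32.3782 cont=31.3339 V=32.3782[EX]; j=3 S=83.2528 intr=12.4472 cont=11.4030 V=12.4472[EX]; j=4 S=109.4571 intr=0.0000 cont=0.1173 V=0.1173[hold]; j=5 S=143.9094 intr=0.0000 cont=0.0000 V=0.0000[hold]; j=6 S=189.2058 intr=0.0000 cont=0.0000 V=0.0000[hold]; j=7 S=248.7595 intr=0.0000 cont=0.0000 V=0.0000[hold]  S*(7)=83.2528
k=6: j=0 S=42.0035 intr=53.6965 cont=52.6523 V=53.6965[EX]; j=1 S=55.2244 intr=40.4756 cont=39.4314 V=40.4756[EX]; j=2 S=72.6066 intr=23.0934 cont=22.0492 V=23.0934[EX]; j=3 S=95.4600 intr=0.2400 cont=6.1401 V=6.1401[hold]; j=4 S=125.5066 intr=0.0000 cont=0.0573 V=0.0573[hold]; j=5 S=165.0106 intr=0.0000 cont=0.0000 V=0.0000[hold]; j=6 S=216.9487 intr=0.0000 cont=0.0000 V=0.0000[hold]  S*(6)=72.6066
k=5: j=0 S=48.1624 intr=47.5376 cont=46.4934 V=47.5376[EX]; j=1 S=63.3218 intr=32.3782 cont=31.3339 V=32.3782[EX]; j=2 S=83.2528 intr=12.4472 cont=14.3561 V=14.3561[hold]; j=3 S=109.4571 intr=0.0000 cont=3.0286 V=3.0286[hold]; j=4 S=143.9094 intr=0.0000 cont=0.0280 V=0.0280[hold]; j=5 S=189.2058 intr=0.0000 cont=0.0000 V=0.0000[hold]  S*(5)=63.3218
k=4: j=0 S=55.2244 intr=40.4756 cont=39.4314 V=40.4756[EX]; j=1 S=72.6066 intr=23.0934 cont=23.0046 V=23.0934[EX]; j=2 S=95.4600 intr=0.2400 cont=8.5299 V=8.5299[hold]; j=3 S=125.5066 intr=0.0000 cont=1.4937 V=1.4937[hold]; j=4 S=165.0106 intr=0.0000 cont=0.0137 V=0.0137[hold]  S*(4)=72.6066
k=3: j=0 S=63.3218 intr=32.3782 cont=31.3339 V=32.3782[EX]; j=1 S=83.2528 intr=12.4472 cont=15.5522 V=15.5522[hold]; j=2 S=109.4571 intr=0.0000 cont=4.9151 V=4.9151[hold]; j=3 S=143.9094 intr=0.0000 cont=0.7366 V=0.7366[hold]  S*(3)=63.3218
k=2: j=0 S=72.6066 intr=23.0934 cont=23.6032 V=23.6032[hold]; j=1 S=95.4600 intr=0.2400 cont=10.0585 V=10.0585[hold]; j=2 S=125.5066 intr=0.0000 cont=2.7701 V=2.7701[hold]  S*(2)=-
k=1: j=0 S=83.2528 intr=12.4472 cont=16.5664 V=16.5664[hold]; j=1 S=109.4571 intr=0.0000 cont=6.3008 V=6.3008[hold]  S*(1)=-
k=0: j=0 S=95.4600 intr=0.2400 cont=11.2475 V=11.2475[hold]  S*(0)=-

price = 11.2475
boundary = - - - 63.3218 72.6066 63.3218 72.6066 83.2528
tree:
11.2475
16.5664 6.3008
23.6032 10.0585 2.7701
32.3782 15.5522 4.9151 0.7366
40.4756 23.0934 8.5299 1.4937 0.0137
47.5376 32.3782 14.3561 3.0286 0.0280 0.0000
53.6965 40.4756 23.0934 6.1401 0.0573 0.0000 0.0000
59.0678 47.5376 32.3782 12.4472 0.1173 0.0000 0.0000 0.0000
63.7522 53.6965 40.4756 23.0934 0.2400 0.0000 0.0000 0.0000 0.0000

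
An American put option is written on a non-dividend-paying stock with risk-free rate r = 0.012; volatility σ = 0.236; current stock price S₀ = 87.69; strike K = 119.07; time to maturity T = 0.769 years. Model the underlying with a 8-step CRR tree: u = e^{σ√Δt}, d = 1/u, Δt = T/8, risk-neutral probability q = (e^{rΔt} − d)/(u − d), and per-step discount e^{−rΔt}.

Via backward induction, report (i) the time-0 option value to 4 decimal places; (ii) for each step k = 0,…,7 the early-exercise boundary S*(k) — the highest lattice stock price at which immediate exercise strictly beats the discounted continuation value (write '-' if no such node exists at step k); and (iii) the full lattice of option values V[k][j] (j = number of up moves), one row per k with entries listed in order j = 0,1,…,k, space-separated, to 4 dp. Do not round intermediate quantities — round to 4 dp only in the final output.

price = 31.5270
boundary = - 81.5029 87.6900 81.5029 87.6900 94.3468 101.5089 109.2148
tree:
31.5270
37.5671 25.3044
43.3177 31.3800 19.0302
48.6625 37.5671 24.9362 12.9180
53.6303 43.3177 31.3800 18.2774 7.3614
58.2475 48.6625 37.5671 24.7232 11.6007 2.9592
62.5389 53.6303 43.3177 31.3800 17.5611 5.4144 0.4066
66.5276 58.2475 48.6625 37.5671 24.7232 9.8552 0.7976 0.0000
70.2348 62.5389 53.6303 43.3177 31.3800 17.5611 1.5644 0.0000 0.0000

params: Δt=0.09613 u=1.07591 d=0.92944 q=0.48960 e^(-rΔt)=0.99885
t_8 payoffs: 70.2348 62.5389 53.6303 43.3177 31.3800 17.5611 1.5644 0.0000 0.0000
t_7: node(7,0) S=52.5424 payoff=66.5276 vs cont=66.3903 → 66.5276 [stop]  node(7,1) S=60.8225 payoff=58.2475 vs cont=58.1102 → 58.2475 [stop]  node(7,2) S=70.4075 payoff=48.6625 vs cont=48.5253 → 48.6625 [stop]  node(7,3) S=81.5029 payoff=37.5671 vs cont=37.4299 → 37.5671 [stop]  node(7,4) S=94.3468 payoff=24.7232 vs cont=24.5859 → 24.7232 [stop]  node(7,5) S=109.2148 payoff=9.8552 vs cont=9.7180 → 9.8552 [stop]  node(7,6) S=126.4258 payoff=0.0000 vs cont=0.7976 → 0.7976 [wait]  node(7,7) S=146.3490 payoff=0.0000 vs cont=0.0000 → 0.0000 [wait]  ⇒ S*(7)=109.2148
t_6: node(6,0) S=56.5311 payoff=62.5389 vs cont=62.4016 → 62.5389 [stop]  node(6,1) S=65.4397 payoff=53.6303 vs cont=53.4930 → 53.6303 [stop]  node(6,2) S=75.7523 payoff=43.3177 vs cont=43.1804 → 43.3177 [stop]  node(6,3) S=87.6900 payoff=31.3800 vs cont=31.2427 → 31.3800 [stop]  node(6,4) S=101.5089 payoff=17.5611 vs cont=17.4238 → 17.5611 [stop]  node(6,5) S=117.5056 payoff=1.5644 vs cont=5.4144 → 5.4144 [wait]  node(6,6) S=136.0231 payoff=0.0000 vs cont=0.4066 → 0.4066 [wait]  ⇒ S*(6)=101.5089
t_5: node(5,0) S=60.8225 payoff=58.2475 vs cont=58.1102 → 58.2475 [stop]  node(5,1) S=70.4075 payoff=48.6625 vs cont=48.5253 → 48.6625 [stop]  node(5,2) S=81.5029 payoff=37.5671 vs cont=37.4299 → 37.5671 [stop]  node(5,3) S=94.3468 payoff=24.7232 vs cont=24.5859 → 24.7232 [stop]  node(5,4) S=109.2148 payoff=9.8552 vs cont=11.6007 → 11.6007 [wait]  node(5,5) S=126.4258 payoff=0.0000 vs cont=2.9592 → 2.9592 [wait]  ⇒ S*(5)=94.3468
t_4: node(4,0) S=65.4397 payoff=53.6303 vs cont=53.4930 → 53.6303 [stop]  node(4,1) S=75.7523 payoff=43.3177 vs cont=43.1804 → 43.3177 [stop]  node(4,2) S=87.6900 payoff=31.3800 vs cont=31.2427 → 31.3800 [stop]  node(4,3) S=101.5089 payoff=17.5611 vs cont=18.2774 → 18.2774 [wait]  node(4,4) S=117.5056 payoff=1.5644 vs cont=7.3614 → 7.3614 [wait]  ⇒ S*(4)=87.6900
t_3: node(3,0) S=70.4075 payoff=48.6625 vs cont=48.5253 → 48.6625 [stop]  node(3,1) S=81.5029 payoff=37.5671 vs cont=37.4299 → 37.5671 [stop]  node(3,2) S=94.3468 payoff=24.7232 vs cont=24.9362 → 24.9362 [wait]  node(3,3) S=109.2148 payoff=9.8552 vs cont=12.9180 → 12.9180 [wait]  ⇒ S*(3)=81.5029
t_2: node(2,0) S=75.7523 payoff=43.3177 vs cont=43.1804 → 43.3177 [stop]  node(2,1) S=87.6900 payoff=31.3800 vs cont=31.3469 → 31.3800 [stop]  node(2,2) S=101.5089 payoff=17.5611 vs cont=19.0302 → 19.0302 [wait]  ⇒ S*(2)=87.6900
t_1: node(1,0) S=81.5029 payoff=37.5671 vs cont=37.4299 → 37.5671 [stop]  node(1,1) S=94.3468 payoff=24.7232 vs cont=25.3044 → 25.3044 [wait]  ⇒ S*(1)=81.5029
t_0: node(0,0) S=87.6900 payoff=31.3800 vs cont=31.5270 → 31.5270 [wait]  ⇒ S*(0)=-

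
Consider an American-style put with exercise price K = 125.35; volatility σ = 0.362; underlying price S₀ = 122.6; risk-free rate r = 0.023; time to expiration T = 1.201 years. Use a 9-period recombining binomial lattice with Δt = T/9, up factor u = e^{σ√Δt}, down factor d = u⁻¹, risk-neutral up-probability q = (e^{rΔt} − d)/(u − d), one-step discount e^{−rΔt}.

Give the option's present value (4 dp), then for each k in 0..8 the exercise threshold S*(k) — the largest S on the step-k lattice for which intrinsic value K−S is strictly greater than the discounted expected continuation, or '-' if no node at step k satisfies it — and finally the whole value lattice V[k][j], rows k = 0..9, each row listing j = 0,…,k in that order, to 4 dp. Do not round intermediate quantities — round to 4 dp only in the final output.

price = 19.7274
boundary = - - - - 72.2384 63.2904 72.2384 82.4515 94.1086
tree:
19.7274
26.4431 12.5371
34.4461 17.8935 6.7817
43.4887 24.8152 10.4671 2.8099
53.1116 33.2836 15.7480 4.7806 0.6808
62.0596 42.9576 22.9573 7.9945 1.3097 0.0000
69.8993 53.1116 32.1704 13.0668 2.5194 0.0000 0.0000
76.7679 62.0596 42.8985 20.6885 4.8467 0.0000 0.0000 0.0000
82.7857 69.8993 53.1116 31.2414 9.3237 0.0000 0.0000 0.0000 0.0000
88.0580 76.7679 62.0596 42.8985 17.9362 0.0000 0.0000 0.0000 0.0000 0.0000

params: Δt=0.13344 u=1.14138 d=0.87613 q=0.47858 e^(-rΔt)=0.99694
t_9 payoffs: 88.0580 76.7679 62.0596 42.8985 17.9362 0.0000 0.0000 0.0000 0.0000 0.0000
t_8: node(8,0) S=42.5643 payoff=82.7857 vs cont=82.4015 → 82.7857 [stop]  node(8,1) S=55.4507 payoff=69.8993 vs cont=69.5152 → 69.8993 [stop]  node(8,2) S=72.2384 payoff=53.1116 vs cont=52.7275 → 53.1116 [stop]  node(8,3) S=94.1086 payoff=31.2414 vs cont=30.8573 → 31.2414 [stop]  node(8,4) S=122.6000 payoff=2.7500 vs cont=9.3237 → 9.3237 [wait]  node(8,5) S=159.7172 payoff=0.0000 vs cont=0.0000 → 0.0000 [wait]  node(8,6) S=208.0716 payoff=0.0000 vs cont=0.0000 → 0.0000 [wait]  node(8,7) S=271.0653 payoff=0.0000 vs cont=0.0000 → 0.0000 [wait]  node(8,8) S=353.1303 payoff=0.0000 vs cont=0.0000 → 0.0000 [wait]  ⇒ S*(8)=94.1086
t_7: node(7,0) S=48.5821 payoff=76.7679 vs cont=76.3837 → 76.7679 [stop]  node(7,1) S=63.2904 payoff=62.0596 vs cont=61.6755 → 62.0596 [stop]  node(7,2) S=82.4515 payoff=42.8985 vs cont=42.5143 → 42.8985 [stop]  node(7,3) S=107.4138 payoff=17.9362 vs cont=20.6885 → 20.6885 [wait]  node(7,4) S=139.9333 payoff=0.0000 vs cont=4.8467 → 4.8467 [wait]  node(7,5) S=182.2981 payoff=0.0000 vs cont=0.0000 → 0.0000 [wait]  node(7,6) S=237.4889 payoff=0.0000 vs cont=0.0000 → 0.0000 [wait]  node(7,7) S=309.3887 payoff=0.0000 vs cont=0.0000 → 0.0000 [wait]  ⇒ S*(7)=82.4515
t_6: node(6,0) S=55.4507 payoff=69.8993 vs cont=69.5152 → 69.8993 [stop]  node(6,1) S=72.2384 payoff=53.1116 vs cont=52.7275 → 53.1116 [stop]  node(6,2) S=94.1086 payoff=31.2414 vs cont=32.1704 → 32.1704 [wait]  node(6,3) S=122.6000 payoff=2.7500 vs cont=13.0668 → 13.0668 [wait]  node(6,4) S=159.7172 payoff=0.0000 vs cont=2.5194 → 2.5194 [wait]  node(6,5) S=208.0716 payoff=0.0000 vs cont=0.0000 → 0.0000 [wait]  node(6,6) S=271.0653 payoff=0.0000 vs cont=0.0000 → 0.0000 [wait]  ⇒ S*(6)=72.2384
t_5: node(5,0) S=63.2904 payoff=62.0596 vs cont=61.6755 → 62.0596 [stop]  node(5,1) S=82.4515 payoff=42.8985 vs cont=42.9576 → 42.9576 [wait]  node(5,2) S=107.4138 payoff=17.9362 vs cont=22.9573 → 22.9573 [wait]  node(5,3) S=139.9333 payoff=0.0000 vs cont=7.9945 → 7.9945 [wait]  node(5,4) S=182.2981 payoff=0.0000 vs cont=1.3097 → 1.3097 [wait]  node(5,5) S=237.4889 payoff=0.0000 vs cont=0.0000 → 0.0000 [wait]  ⇒ S*(5)=63.2904
t_4: node(4,0) S=72.2384 payoff=53.1116 vs cont=52.7556 → 53.1116 [stop]  node(4,1) S=94.1086 payoff=31.2414 vs cont=33.2836 → 33.2836 [wait]  node(4,2) S=122.6000 payoff=2.7500 vs cont=15.7480 → 15.7480 [wait]  node(4,3) S=159.7172 payoff=0.0000 vs cont=4.7806 → 4.7806 [wait]  node(4,4) S=208.0716 payoff=0.0000 vs cont=0.6808 → 0.6808 [wait]  ⇒ S*(4)=72.2384
t_3: node(3,0) S=82.4515 payoff=42.8985 vs cont=43.4887 → 43.4887 [wait]  node(3,1) S=107.4138 payoff=17.9362 vs cont=24.8152 → 24.8152 [wait]  node(3,2) S=139.9333 payoff=0.0000 vs cont=10.4671 → 10.4671 [wait]  node(3,3) S=182.2981 payoff=0.0000 vs cont=2.8099 → 2.8099 [wait]  ⇒ S*(3)=-
t_2: node(2,0) S=94.1086 payoff=31.2414 vs cont=34.4461 → 34.4461 [wait]  node(2,1) S=122.6000 payoff=2.7500 vs cont=17.8935 → 17.8935 [wait]  node(2,2) S=159.7172 payoff=0.0000 vs cont=6.7817 → 6.7817 [wait]  ⇒ S*(2)=-
t_1: node(1,0) S=107.4138 payoff=17.9362 vs cont=26.4431 → 26.4431 [wait]  node(1,1) S=139.9333 payoff=0.0000 vs cont=12.5371 → 12.5371 [wait]  ⇒ S*(1)=-
t_0: node(0,0) S=122.6000 payoff=2.7500 vs cont=19.7274 → 19.7274 [wait]  ⇒ S*(0)=-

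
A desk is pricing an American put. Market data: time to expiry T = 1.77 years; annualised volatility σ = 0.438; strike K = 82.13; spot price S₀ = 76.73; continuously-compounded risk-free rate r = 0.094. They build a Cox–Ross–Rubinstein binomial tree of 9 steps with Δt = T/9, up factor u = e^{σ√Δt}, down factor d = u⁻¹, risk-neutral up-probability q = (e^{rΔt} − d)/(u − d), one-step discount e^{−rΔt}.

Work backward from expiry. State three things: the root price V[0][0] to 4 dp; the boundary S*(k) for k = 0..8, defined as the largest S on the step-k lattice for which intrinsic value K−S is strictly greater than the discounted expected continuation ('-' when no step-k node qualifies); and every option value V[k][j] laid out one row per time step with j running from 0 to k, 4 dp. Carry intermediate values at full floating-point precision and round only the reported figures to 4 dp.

Δt=0.19667, u=1.21439, d=0.82346, q=0.49932, disc=e^(-rΔt)=0.98168
k=9 terminal: V=max(K-S,0) → 68.7718 62.4302 53.0779 39.2857 18.9459 0.0000 0.0000 0.0000 0.0000 0.0000
k=8: j=0 S=16.2220 intr=65.9080 cont=64.4036 V=65.9080[EX]; j=1 S=23.9232 intr=58.2068 cont=56.7024 V=58.2068[EX]; j=2 S=35.2805 intr=46.8495 cont=45.3451 V=46.8495[EX]; j=3 S=52.0296 intr=30.1004 cont=28.5961 V=30.1004[EX]; j=4 S=76.7300 intr=5.4000 cont=9.3121 V=9.3121[hold]; j=5 S=113.1567 intr=0.0000 cont=0.0000 V=0.0000[hold]; j=6 S=166.8765 intr=0.0000 cont=0.0000 V=0.0000[hold]; j=7 S=246.0993 intr=0.0000 cont=0.0000 V=0.0000[hold]; j=8 S=362.9321 intr=0.0000 cont=0.0000 V=0.0000[hold]  S*(8)=52.0296
k=7: j=0 S=19.6998 intr=62.4302 cont=60.9258 V=62.4302[EX]; j=1 S=29.0521 intr=53.0779 cont=51.5735 V=53.0779[EX]; j=2 S=42.8443 intr=39.2857 cont=37.7814 V=39.2857[EX]; j=3 S=63.1841 intr=18.9459 cont=19.3592 V=19.3592[hold]; j=4 S=93.1800 intr=0.0000 cont=4.5770 V=4.5770[hold]; j=5 S=137.4161 intr=0.0000 cont=0.0000 V=0.0000[hold]; j=6 S=202.6529 intr=0.0000 cont=0.0000 V=0.0000[hold]; j=7 S=298.8600 intr=0.0000 cont=0.0000 V=0.0000[hold]  S*(7)=42.8443
k=6: j=0 S=23.9232 intr=58.2068 cont=56.7024 V=58.2068[EX]; j=1 S=35.2805 intr=46.8495 cont=45.3451 V=46.8495[EX]; j=2 S=52.0296 intr=30.1004 cont=28.7986 V=30.1004[EX]; j=3 S=76.7300 intr=5.4000 cont=11.7587 V=11.7587[hold]; j=4 S=113.1567 intr=0.0000 cont=2.2496 V=2.2496[hold]; j=5 S=166.8765 intr=0.0000 cont=0.0000 V=0.0000[hold]; j=6 S=246.0993 intr=0.0000 cont=0.0000 V=0.0000[hold]  S*(6)=52.0296
k=5: j=0 S=29.0521 intr=53.0779 cont=51.5735 V=53.0779[EX]; j=1 S=42.8443 intr=39.2857 cont=37.7814 V=39.2857[EX]; j=2 S=63.1841 intr=18.9459 cont=20.5584 V=20.5584[hold]; j=3 S=93.1800 intr=0.0000 cont=6.8822 V=6.8822[hold]; j=4 S=137.4161 intr=0.0000 cont=1.1057 V=1.1057[hold]; j=5 S=202.6529 intr=0.0000 cont=0.0000 V=0.0000[hold]  S*(5)=42.8443
k=4: j=0 S=35.2805 intr=46.8495 cont=45.3451 V=46.8495[EX]; j=1 S=52.0296 intr=30.1004 cont=29.3865 V=30.1004[EX]; j=2 S=76.7300 intr=5.4000 cont=13.4781 V=13.4781[hold]; j=3 S=113.1567 intr=0.0000 cont=3.9246 V=3.9246[hold]; j=4 S=166.8765 intr=0.0000 cont=0.5435 V=0.5435[hold]  S*(4)=52.0296
k=3: j=0 S=42.8443 intr=39.2857 cont=37.7814 V=39.2857[EX]; j=1 S=63.1841 intr=18.9459 cont=21.4012 V=21.4012[hold]; j=2 S=93.1800 intr=0.0000 cont=8.5484 V=8.5484[hold]; j=3 S=137.4161 intr=0.0000 cont=2.1954 V=2.1954[hold]  S*(3)=42.8443
k=2: j=0 S=52.0296 intr=30.1004 cont=29.7996 V=30.1004[EX]; j=1 S=76.7300 intr=5.4000 cont=14.7091 V=14.7091[hold]; j=2 S=113.1567 intr=0.0000 cont=5.2777 V=5.2777[hold]  S*(2)=52.0296
k=1: j=0 S=63.1841 intr=18.9459 cont=22.0046 V=22.0046[hold]; j=1 S=93.1800 intr=0.0000 cont=9.8166 V=9.8166[hold]  S*(1)=-
k=0: j=0 S=76.7300 intr=5.4000 cont=15.6273 V=15.6273[hold]  S*(0)=-

price = 15.6273
boundary = - - 52.0296 42.8443 52.0296 42.8443 52.0296 42.8443 52.0296
tree:
15.6273
22.0046 9.8166
30.1004 14.7091 5.2777
39.2857 21.4012 8.5484 2.1954
46.8495 30.1004 13.4781 3.9246 0.5435
53.0779 39.2857 20.5584 6.8822 1.1057 0.0000
58.2068 46.8495 30.1004 11.7587 2.2496 0.0000 0.0000
62.4302 53.0779 39.2857 19.3592 4.5770 0.0000 0.0000 0.0000
65.9080 58.2068 46.8495 30.1004 9.3121 0.0000 0.0000 0.0000 0.0000
68.7718 62.4302 53.0779 39.2857 18.9459 0.0000 0.0000 0.0000 0.0000 0.0000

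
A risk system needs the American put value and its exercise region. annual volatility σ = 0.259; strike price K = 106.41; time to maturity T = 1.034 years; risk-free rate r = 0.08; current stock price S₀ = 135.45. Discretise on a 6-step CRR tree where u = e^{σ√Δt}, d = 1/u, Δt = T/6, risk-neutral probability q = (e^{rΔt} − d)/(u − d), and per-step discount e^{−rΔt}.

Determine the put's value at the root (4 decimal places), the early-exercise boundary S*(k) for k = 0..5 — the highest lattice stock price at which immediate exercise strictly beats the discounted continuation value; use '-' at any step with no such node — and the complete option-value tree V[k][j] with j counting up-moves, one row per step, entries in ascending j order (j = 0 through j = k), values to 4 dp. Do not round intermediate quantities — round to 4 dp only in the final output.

params: Δt=0.17233 u=1.11351 d=0.89806 q=0.53758 e^(-rΔt)=0.98631
t_6 payoffs: 35.3525 18.3052 0.0000 0.0000 0.0000 0.0000 0.0000
t_5: node(5,0) S=79.1234 payoff=27.2866 vs cont=25.8296 → 27.2866 [stop]  node(5,1) S=98.1058 payoff=8.3042 vs cont=8.3488 → 8.3488 [wait]  node(5,2) S=121.6422 payoff=0.0000 vs cont=0.0000 → 0.0000 [wait]  node(5,3) S=150.8252 payoff=0.0000 vs cont=0.0000 → 0.0000 [wait]  node(5,4) S=187.0094 payoff=0.0000 vs cont=0.0000 → 0.0000 [wait]  node(5,5) S=231.8746 payoff=0.0000 vs cont=0.0000 → 0.0000 [wait]  ⇒ S*(5)=79.1234
t_4: node(4,0) S=88.1048 payoff=18.3052 vs cont=16.8718 → 18.3052 [stop]  node(4,1) S=109.2419 payoff=0.0000 vs cont=3.8078 → 3.8078 [wait]  node(4,2) S=135.4500 payoff=0.0000 vs cont=0.0000 → 0.0000 [wait]  node(4,3) S=167.9456 payoff=0.0000 vs cont=0.0000 → 0.0000 [wait]  node(4,4) S=208.2372 payoff=0.0000 vs cont=0.0000 → 0.0000 [wait]  ⇒ S*(4)=88.1048
t_3: node(3,0) S=98.1058 payoff=8.3042 vs cont=10.3678 → 10.3678 [wait]  node(3,1) S=121.6422 payoff=0.0000 vs cont=1.7367 → 1.7367 [wait]  node(3,2) S=150.8252 payoff=0.0000 vs cont=0.0000 → 0.0000 [wait]  node(3,3) S=187.0094 payoff=0.0000 vs cont=0.0000 → 0.0000 [wait]  ⇒ S*(3)=-
t_2: node(2,0) S=109.2419 payoff=0.0000 vs cont=5.6495 → 5.6495 [wait]  node(2,1) S=135.4500 payoff=0.0000 vs cont=0.7921 → 0.7921 [wait]  node(2,2) S=167.9456 payoff=0.0000 vs cont=0.0000 → 0.0000 [wait]  ⇒ S*(2)=-
t_1: node(1,0) S=121.6422 payoff=0.0000 vs cont=2.9966 → 2.9966 [wait]  node(1,1) S=150.8252 payoff=0.0000 vs cont=0.3613 → 0.3613 [wait]  ⇒ S*(1)=-
t_0: node(0,0) S=135.4500 payoff=0.0000 vs cont=1.5583 → 1.5583 [wait]  ⇒ S*(0)=-

price = 1.5583
boundary = - - - - 88.1048 79.1234
tree:
1.5583
2.9966 0.3613
5.6495 0.7921 0.0000
10.3678 1.7367 0.0000 0.0000
18.3052 3.8078 0.0000 0.0000 0.0000
27.2866 8.3488 0.0000 0.0000 0.0000 0.0000
35.3525 18.3052 0.0000 0.0000 0.0000 0.0000 0.0000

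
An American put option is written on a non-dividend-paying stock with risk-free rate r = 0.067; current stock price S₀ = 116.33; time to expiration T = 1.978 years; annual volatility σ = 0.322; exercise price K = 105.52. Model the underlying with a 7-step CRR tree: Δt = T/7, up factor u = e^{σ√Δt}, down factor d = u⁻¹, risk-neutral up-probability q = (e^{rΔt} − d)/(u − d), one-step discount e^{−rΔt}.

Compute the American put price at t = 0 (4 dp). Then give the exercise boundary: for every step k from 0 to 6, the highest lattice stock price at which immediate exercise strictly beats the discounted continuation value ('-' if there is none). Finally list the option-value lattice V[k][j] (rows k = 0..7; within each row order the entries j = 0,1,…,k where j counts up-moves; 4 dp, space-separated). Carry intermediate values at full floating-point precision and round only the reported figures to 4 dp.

Δt=0.28257  u=1.18669  d=0.84268  q=0.51287  discount=0.98125
step 7 (expiry): payoffs max(K−S,0) = 70.4179 56.0881 35.9085 7.4909 0.0000 0.0000 0.0000 0.0000
step 6: (k=6,j=0): S=41.6553, (K−S)⁺=63.8647, hold=61.8857 ⇒ V=63.8647 exercise | (k=6,j=1): S=58.6603, (K−S)⁺=46.8597, hold=44.8808 ⇒ V=46.8597 exercise | (k=6,j=2): S=82.6072, (K−S)⁺=22.9128, hold=20.9338 ⇒ V=22.9128 exercise | (k=6,j=3): S=116.3300, (K−S)⁺=0.0000, hold=3.5806 ⇒ V=3.5806 continue | (k=6,j=4): S=163.8195, (K−S)⁺=0.0000, hold=0.0000 ⇒ V=0.0000 continue | (k=6,j=5): S=230.6956, (K−S)⁺=0.0000, hold=0.0000 ⇒ V=0.0000 continue | (k=6,j=6): S=324.8725, (K−S)⁺=0.0000, hold=0.0000 ⇒ V=0.0000 continue  boundary S*=82.6072
step 5: (k=5,j=0): S=49.4319, (K−S)⁺=56.0881, hold=54.1092 ⇒ V=56.0881 exercise | (k=5,j=1): S=69.6115, (K−S)⁺=35.9085, hold=33.9295 ⇒ V=35.9085 exercise | (k=5,j=2): S=98.0291, (K−S)⁺=7.4909, hold=12.7541 ⇒ V=12.7541 continue | (k=5,j=3): S=138.0475, (K−S)⁺=0.0000, hold=1.7115 ⇒ V=1.7115 continue | (k=5,j=4): S=194.4027, (K−S)⁺=0.0000, hold=0.0000 ⇒ V=0.0000 continue | (k=5,j=5): S=273.7639, (K−S)⁺=0.0000, hold=0.0000 ⇒ V=0.0000 continue  boundary S*=69.6115
step 4: (k=4,j=0): S=58.6603, (K−S)⁺=46.8597, hold=44.8808 ⇒ V=46.8597 exercise | (k=4,j=1): S=82.6072, (K−S)⁺=22.9128, hold=23.5825 ⇒ V=23.5825 continue | (k=4,j=2): S=116.3300, (K−S)⁺=0.0000, hold=6.9577 ⇒ V=6.9577 continue | (k=4,j=3): S=163.8195, (K−S)⁺=0.0000, hold=0.8181 ⇒ V=0.8181 continue | (k=4,j=4): S=230.6956, (K−S)⁺=0.0000, hold=0.0000 ⇒ V=0.0000 continue  boundary S*=58.6603
step 3: (k=3,j=0): S=69.6115, (K−S)⁺=35.9085, hold=34.2666 ⇒ V=35.9085 exercise | (k=3,j=1): S=98.0291, (K−S)⁺=7.4909, hold=14.7738 ⇒ V=14.7738 continue | (k=3,j=2): S=138.0475, (K−S)⁺=0.0000, hold=3.7374 ⇒ V=3.7374 continue | (k=3,j=3): S=194.4027, (K−S)⁺=0.0000, hold=0.3910 ⇒ V=0.3910 continue  boundary S*=69.6115
step 2: (k=2,j=0): S=82.6072, (K−S)⁺=22.9128, hold=24.5990 ⇒ V=24.5990 continue | (k=2,j=1): S=116.3300, (K−S)⁺=0.0000, hold=8.9426 ⇒ V=8.9426 continue | (k=2,j=2): S=163.8195, (K−S)⁺=0.0000, hold=1.9833 ⇒ V=1.9833 continue  boundary S*=-
step 1: (k=1,j=0): S=98.0291, (K−S)⁺=7.4909, hold=16.2585 ⇒ V=16.2585 continue | (k=1,j=1): S=138.0475, (K−S)⁺=0.0000, hold=5.2726 ⇒ V=5.2726 continue  boundary S*=-
step 0: (k=0,j=0): S=116.3300, (K−S)⁺=0.0000, hold=10.4249 ⇒ V=10.4249 continue  boundary S*=-

price = 10.4249
boundary = - - - 69.6115 58.6603 69.6115 82.6072
tree:
10.4249
16.2585 5.2726
24.5990 8.9426 1.9833
35.9085 14.7738 3.7374 0.3910
46.8597 23.5825 6.9577 0.8181 0.0000
56.0881 35.9085 12.7541 1.7115 0.0000 0.0000
63.8647 46.8597 22.9128 3.5806 0.0000 0.0000 0.0000
70.4179 56.0881 35.9085 7.4909 0.0000 0.0000 0.0000 0.0000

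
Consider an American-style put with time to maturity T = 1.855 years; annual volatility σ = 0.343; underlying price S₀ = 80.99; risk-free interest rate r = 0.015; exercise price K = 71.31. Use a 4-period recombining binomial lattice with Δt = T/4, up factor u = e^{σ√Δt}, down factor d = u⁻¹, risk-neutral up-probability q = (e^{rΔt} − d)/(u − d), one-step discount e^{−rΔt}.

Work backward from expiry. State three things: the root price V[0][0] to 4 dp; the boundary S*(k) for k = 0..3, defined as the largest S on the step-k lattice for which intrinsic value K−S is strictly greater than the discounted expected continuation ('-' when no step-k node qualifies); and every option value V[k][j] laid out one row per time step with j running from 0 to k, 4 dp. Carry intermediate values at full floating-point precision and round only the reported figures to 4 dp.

Δt=0.46375  u=1.26311  d=0.79169  q=0.45668  discount=0.99307
step 4 (expiry): payoffs max(K−S,0) = 39.4929 20.5471 0.0000 0.0000 0.0000
step 3: (k=3,j=0): S=40.1887, (K−S)⁺=31.1213, hold=30.6270 ⇒ V=31.1213 exercise | (k=3,j=1): S=64.1193, (K−S)⁺=7.1907, hold=11.0864 ⇒ V=11.0864 continue | (k=3,j=2): S=102.2996, (K−S)⁺=0.0000, hold=0.0000 ⇒ V=0.0000 continue | (k=3,j=3): S=163.2147, (K−S)⁺=0.0000, hold=0.0000 ⇒ V=0.0000 continue  boundary S*=40.1887
step 2: (k=2,j=0): S=50.7629, (K−S)⁺=20.5471, hold=21.8195 ⇒ V=21.8195 continue | (k=2,j=1): S=80.9900, (K−S)⁺=0.0000, hold=5.9817 ⇒ V=5.9817 continue | (k=2,j=2): S=129.2161, (K−S)⁺=0.0000, hold=0.0000 ⇒ V=0.0000 continue  boundary S*=-
step 1: (k=1,j=0): S=64.1193, (K−S)⁺=7.1907, hold=14.4857 ⇒ V=14.4857 continue | (k=1,j=1): S=102.2996, (K−S)⁺=0.0000, hold=3.2275 ⇒ V=3.2275 continue  boundary S*=-
step 0: (k=0,j=0): S=80.9900, (K−S)⁺=0.0000, hold=9.2795 ⇒ V=9.2795 continue  boundary S*=-

price = 9.2795
boundary = - - - 40.1887
tree:
9.2795
14.4857 3.2275
21.8195 5.9817 0.0000
31.1213 11.0864 0.0000 0.0000
39.4929 20.5471 0.0000 0.0000 0.0000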